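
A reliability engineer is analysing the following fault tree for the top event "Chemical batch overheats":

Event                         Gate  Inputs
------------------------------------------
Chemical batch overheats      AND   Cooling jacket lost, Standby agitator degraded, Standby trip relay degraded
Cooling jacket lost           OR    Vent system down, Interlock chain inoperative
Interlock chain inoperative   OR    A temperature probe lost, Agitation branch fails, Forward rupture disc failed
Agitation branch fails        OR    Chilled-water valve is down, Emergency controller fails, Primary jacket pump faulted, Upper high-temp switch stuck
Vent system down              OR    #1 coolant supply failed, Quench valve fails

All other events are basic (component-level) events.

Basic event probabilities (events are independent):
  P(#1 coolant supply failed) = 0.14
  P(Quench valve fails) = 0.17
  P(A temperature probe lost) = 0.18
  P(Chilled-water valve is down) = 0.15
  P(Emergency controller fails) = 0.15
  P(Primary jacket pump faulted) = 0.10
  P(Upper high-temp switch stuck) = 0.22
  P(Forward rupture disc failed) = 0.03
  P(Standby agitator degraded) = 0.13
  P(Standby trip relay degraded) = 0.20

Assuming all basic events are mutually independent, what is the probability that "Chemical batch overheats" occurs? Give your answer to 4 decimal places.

P(Vent system down) [OR] = 1 − (1−0.14) × (1−0.17) = 0.286200
P(Agitation branch fails) [OR] = 1 − (1−0.15) × (1−0.15) × (1−0.10) × (1−0.22) = 0.492805
P(Interlock chain inoperative) [OR] = 1 − (1−0.18) × (1−0.492805) × (1−0.03) = 0.596577
P(Cooling jacket lost) [OR] = 1 − (1−0.286200) × (1−0.596577) = 0.712037
P(Chemical batch overheats) [AND] = 0.712037 × 0.13 × 0.20 = 0.018513
Rounded to 4 decimal places: P(Chemical batch overheats) ≈ 0.0185.

0.0185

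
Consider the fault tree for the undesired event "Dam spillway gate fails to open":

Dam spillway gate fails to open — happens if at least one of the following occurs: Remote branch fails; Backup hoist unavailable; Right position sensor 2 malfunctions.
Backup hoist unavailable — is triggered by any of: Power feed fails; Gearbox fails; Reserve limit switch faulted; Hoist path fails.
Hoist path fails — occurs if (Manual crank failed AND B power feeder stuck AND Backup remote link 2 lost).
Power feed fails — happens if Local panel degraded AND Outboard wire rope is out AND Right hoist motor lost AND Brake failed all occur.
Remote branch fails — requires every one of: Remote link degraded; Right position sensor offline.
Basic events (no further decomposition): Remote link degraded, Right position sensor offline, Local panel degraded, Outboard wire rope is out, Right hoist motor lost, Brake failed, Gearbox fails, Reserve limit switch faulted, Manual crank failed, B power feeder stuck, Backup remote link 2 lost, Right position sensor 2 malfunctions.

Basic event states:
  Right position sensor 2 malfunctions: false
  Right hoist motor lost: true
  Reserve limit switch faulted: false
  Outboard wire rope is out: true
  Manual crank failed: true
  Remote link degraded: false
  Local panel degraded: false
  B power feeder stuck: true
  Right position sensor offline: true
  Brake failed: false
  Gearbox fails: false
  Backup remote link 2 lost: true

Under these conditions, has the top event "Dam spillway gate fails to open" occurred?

Remote branch fails [AND]: Remote link degraded=not, Right position sensor offline=occurs → not all inputs occur → does not occur.
Power feed fails [AND]: Local panel degraded=not, Outboard wire rope is out=occurs, Right hoist motor lost=occurs, Brake failed=not → not all inputs occur → does not occur.
Hoist path fails [AND]: Manual crank failed=occurs, B power feeder stuck=occurs, Backup remote link 2 lost=occurs → all inputs occur → occurs.
Backup hoist unavailable [OR]: Power feed fails=not, Gearbox fails=not, Reserve limit switch faulted=not, Hoist path fails=occurs → at least one input occurs → occurs.
Dam spillway gate fails to open [OR]: Remote branch fails=not, Backup hoist unavailable=occurs, Right position sensor 2 malfunctions=not → at least one input occurs → occurs.

Yes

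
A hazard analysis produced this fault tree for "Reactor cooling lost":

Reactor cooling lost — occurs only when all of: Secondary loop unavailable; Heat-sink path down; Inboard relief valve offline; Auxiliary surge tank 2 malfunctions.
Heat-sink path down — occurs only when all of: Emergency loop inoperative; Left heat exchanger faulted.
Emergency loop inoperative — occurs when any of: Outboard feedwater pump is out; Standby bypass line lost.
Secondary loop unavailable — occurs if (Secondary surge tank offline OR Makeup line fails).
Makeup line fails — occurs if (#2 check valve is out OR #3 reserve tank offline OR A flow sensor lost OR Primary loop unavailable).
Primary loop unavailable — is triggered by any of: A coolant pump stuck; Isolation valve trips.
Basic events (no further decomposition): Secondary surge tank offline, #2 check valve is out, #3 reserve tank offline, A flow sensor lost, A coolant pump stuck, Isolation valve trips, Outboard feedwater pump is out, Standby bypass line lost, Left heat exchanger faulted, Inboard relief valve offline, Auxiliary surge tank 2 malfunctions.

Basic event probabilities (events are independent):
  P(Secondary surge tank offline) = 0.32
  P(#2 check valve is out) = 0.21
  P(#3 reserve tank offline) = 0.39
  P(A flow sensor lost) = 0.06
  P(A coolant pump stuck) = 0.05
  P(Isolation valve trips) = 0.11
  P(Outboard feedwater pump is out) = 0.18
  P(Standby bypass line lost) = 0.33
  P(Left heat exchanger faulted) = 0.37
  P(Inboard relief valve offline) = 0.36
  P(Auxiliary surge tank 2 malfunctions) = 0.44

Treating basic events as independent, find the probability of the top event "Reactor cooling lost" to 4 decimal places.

0.0195

P(Primary loop unavailable) [OR] = 1 − (1−0.05) × (1−0.11) = 0.154500
P(Makeup line fails) [OR] = 1 − (1−0.21) × (1−0.39) × (1−0.06) × (1−0.154500) = 0.617000
P(Secondary loop unavailable) [OR] = 1 − (1−0.32) × (1−0.617000) = 0.739560
P(Emergency loop inoperative) [OR] = 1 − (1−0.18) × (1−0.33) = 0.450600
P(Heat-sink path down) [AND] = 0.450600 × 0.37 = 0.166722
P(Reactor cooling lost) [AND] = 0.739560 × 0.166722 × 0.36 × 0.44 = 0.019531
Rounded to 4 decimal places: P(Reactor cooling lost) ≈ 0.0195.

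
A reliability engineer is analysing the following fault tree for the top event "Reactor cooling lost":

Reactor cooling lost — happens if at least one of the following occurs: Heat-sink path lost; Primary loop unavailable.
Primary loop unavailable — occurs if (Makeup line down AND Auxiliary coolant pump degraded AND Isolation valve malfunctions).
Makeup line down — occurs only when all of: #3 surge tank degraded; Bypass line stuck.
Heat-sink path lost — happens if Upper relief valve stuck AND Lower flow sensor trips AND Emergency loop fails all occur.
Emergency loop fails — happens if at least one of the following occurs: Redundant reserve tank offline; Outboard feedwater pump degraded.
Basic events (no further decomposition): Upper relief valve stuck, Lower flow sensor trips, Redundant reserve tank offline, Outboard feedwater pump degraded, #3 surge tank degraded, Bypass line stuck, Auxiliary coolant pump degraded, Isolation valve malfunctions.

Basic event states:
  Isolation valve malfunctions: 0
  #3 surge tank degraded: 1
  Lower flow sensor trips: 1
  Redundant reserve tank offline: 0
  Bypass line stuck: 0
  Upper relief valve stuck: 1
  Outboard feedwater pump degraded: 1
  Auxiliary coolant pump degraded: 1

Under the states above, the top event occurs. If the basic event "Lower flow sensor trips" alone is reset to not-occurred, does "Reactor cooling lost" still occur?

Counterfactual: set "Lower flow sensor trips" to not occurred.
Emergency loop fails [OR]: Redundant reserve tank offline=not, Outboard feedwater pump degraded=occurs → at least one input occurs → occurs.
Heat-sink path lost [AND]: Upper relief valve stuck=occurs, Lower flow sensor trips=not, Emergency loop fails=occurs → not all inputs occur → does not occur.
Makeup line down [AND]: #3 surge tank degraded=occurs, Bypass line stuck=not → not all inputs occur → does not occur.
Primary loop unavailable [AND]: Makeup line down=not, Auxiliary coolant pump degraded=occurs, Isolation valve malfunctions=not → not all inputs occur → does not occur.
Reactor cooling lost [OR]: Heat-sink path lost=not, Primary loop unavailable=not → no input occurs → does not occur.

No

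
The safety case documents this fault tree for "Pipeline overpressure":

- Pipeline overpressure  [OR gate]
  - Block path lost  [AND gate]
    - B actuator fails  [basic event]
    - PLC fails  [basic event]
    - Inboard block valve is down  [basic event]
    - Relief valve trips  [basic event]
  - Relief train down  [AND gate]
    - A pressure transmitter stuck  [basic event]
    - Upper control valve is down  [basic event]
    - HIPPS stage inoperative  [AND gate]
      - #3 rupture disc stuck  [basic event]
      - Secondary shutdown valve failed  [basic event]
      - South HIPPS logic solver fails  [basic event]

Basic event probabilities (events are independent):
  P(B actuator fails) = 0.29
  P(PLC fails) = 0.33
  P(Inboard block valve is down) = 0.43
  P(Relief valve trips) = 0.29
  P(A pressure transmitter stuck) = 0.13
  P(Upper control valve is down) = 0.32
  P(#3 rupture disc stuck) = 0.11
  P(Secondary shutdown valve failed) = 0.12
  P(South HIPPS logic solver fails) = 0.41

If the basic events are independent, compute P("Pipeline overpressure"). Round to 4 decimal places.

0.0122

P(Block path lost) [AND] = 0.29 × 0.33 × 0.43 × 0.29 = 0.011934
P(HIPPS stage inoperative) [AND] = 0.11 × 0.12 × 0.41 = 0.005412
P(Relief train down) [AND] = 0.13 × 0.32 × 0.005412 = 0.000225
P(Pipeline overpressure) [OR] = 1 − (1−0.011934) × (1−0.000225) = 0.012156
Rounded to 4 decimal places: P(Pipeline overpressure) ≈ 0.0122.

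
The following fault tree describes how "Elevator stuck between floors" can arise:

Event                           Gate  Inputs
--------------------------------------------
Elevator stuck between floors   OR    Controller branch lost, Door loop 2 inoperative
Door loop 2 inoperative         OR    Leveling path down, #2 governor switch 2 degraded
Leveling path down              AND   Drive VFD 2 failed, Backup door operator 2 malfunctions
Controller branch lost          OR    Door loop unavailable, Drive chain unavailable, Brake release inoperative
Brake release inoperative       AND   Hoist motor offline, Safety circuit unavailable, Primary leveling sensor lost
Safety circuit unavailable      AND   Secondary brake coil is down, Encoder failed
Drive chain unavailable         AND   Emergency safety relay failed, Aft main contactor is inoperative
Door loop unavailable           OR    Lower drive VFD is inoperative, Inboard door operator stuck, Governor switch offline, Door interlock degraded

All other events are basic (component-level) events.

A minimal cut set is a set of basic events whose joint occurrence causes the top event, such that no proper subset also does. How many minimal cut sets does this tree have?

8

Door loop unavailable [OR]: union of children's cut sets → 4 cut set(s).
Drive chain unavailable [AND]: one cut set from each child combined → 1 × 1 = 1 cut set(s).
Safety circuit unavailable [AND]: one cut set from each child combined → 1 × 1 = 1 cut set(s).
Brake release inoperative [AND]: one cut set from each child combined → 1 × 1 × 1 = 1 cut set(s).
Controller branch lost [OR]: union of children's cut sets → 6 cut set(s).
Leveling path down [AND]: one cut set from each child combined → 1 × 1 = 1 cut set(s).
Door loop 2 inoperative [OR]: union of children's cut sets → 2 cut set(s).
Elevator stuck between floors [OR]: union of children's cut sets → 8 cut set(s).
Minimal cut sets: {Lower drive VFD is inoperative}; {Inboard door operator stuck}; {Governor switch offline}; {Door interlock degraded}; {Aft main contactor is inoperative, Emergency safety relay failed}; {Encoder failed, Hoist motor offline, Primary leveling sensor lost, Secondary brake coil is down}; {Backup door operator 2 malfunctions, Drive VFD 2 failed}; {#2 governor switch 2 degraded}.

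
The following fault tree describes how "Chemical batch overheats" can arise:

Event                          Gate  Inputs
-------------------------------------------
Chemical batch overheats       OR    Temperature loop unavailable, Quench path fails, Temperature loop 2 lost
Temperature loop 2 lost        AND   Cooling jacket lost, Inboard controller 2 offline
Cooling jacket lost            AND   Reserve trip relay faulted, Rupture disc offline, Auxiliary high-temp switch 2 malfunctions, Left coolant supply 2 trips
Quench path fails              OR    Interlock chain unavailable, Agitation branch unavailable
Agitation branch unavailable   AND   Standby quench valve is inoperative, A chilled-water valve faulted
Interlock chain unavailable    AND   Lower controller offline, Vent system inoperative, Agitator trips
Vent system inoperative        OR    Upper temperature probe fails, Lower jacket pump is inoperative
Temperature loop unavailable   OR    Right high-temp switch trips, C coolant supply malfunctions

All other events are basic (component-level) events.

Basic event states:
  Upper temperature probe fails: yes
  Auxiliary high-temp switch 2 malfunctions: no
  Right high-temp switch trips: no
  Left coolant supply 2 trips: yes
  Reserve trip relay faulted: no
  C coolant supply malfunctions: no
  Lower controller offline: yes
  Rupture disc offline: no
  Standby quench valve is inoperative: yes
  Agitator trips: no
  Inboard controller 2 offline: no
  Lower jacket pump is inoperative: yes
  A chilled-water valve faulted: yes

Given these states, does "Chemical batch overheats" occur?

Yes

Temperature loop unavailable [OR]: Right high-temp switch trips=not, C coolant supply malfunctions=not → no input occurs → does not occur.
Vent system inoperative [OR]: Upper temperature probe fails=occurs, Lower jacket pump is inoperative=occurs → at least one input occurs → occurs.
Interlock chain unavailable [AND]: Lower controller offline=occurs, Vent system inoperative=occurs, Agitator trips=not → not all inputs occur → does not occur.
Agitation branch unavailable [AND]: Standby quench valve is inoperative=occurs, A chilled-water valve faulted=occurs → all inputs occur → occurs.
Quench path fails [OR]: Interlock chain unavailable=not, Agitation branch unavailable=occurs → at least one input occurs → occurs.
Cooling jacket lost [AND]: Reserve trip relay faulted=not, Rupture disc offline=not, Auxiliary high-temp switch 2 malfunctions=not, Left coolant supply 2 trips=occurs → not all inputs occur → does not occur.
Temperature loop 2 lost [AND]: Cooling jacket lost=not, Inboard controller 2 offline=not → not all inputs occur → does not occur.
Chemical batch overheats [OR]: Temperature loop unavailable=not, Quench path fails=occurs, Temperature loop 2 lost=not → at least one input occurs → occurs.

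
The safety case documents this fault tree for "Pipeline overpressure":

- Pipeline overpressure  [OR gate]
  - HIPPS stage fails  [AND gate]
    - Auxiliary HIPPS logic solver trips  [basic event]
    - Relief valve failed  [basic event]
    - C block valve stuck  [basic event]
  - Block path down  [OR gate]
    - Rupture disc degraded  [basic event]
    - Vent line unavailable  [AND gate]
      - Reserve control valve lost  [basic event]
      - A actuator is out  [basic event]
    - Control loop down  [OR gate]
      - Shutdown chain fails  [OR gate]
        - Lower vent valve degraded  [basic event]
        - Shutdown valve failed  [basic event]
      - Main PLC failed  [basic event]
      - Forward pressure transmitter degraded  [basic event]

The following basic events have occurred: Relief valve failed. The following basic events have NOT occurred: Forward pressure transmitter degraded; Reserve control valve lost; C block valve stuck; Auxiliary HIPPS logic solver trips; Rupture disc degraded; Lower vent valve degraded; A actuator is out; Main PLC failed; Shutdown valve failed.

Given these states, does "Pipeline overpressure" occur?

No

HIPPS stage fails [AND]: Auxiliary HIPPS logic solver trips=not, Relief valve failed=occurs, C block valve stuck=not → not all inputs occur → does not occur.
Vent line unavailable [AND]: Reserve control valve lost=not, A actuator is out=not → not all inputs occur → does not occur.
Shutdown chain fails [OR]: Lower vent valve degraded=not, Shutdown valve failed=not → no input occurs → does not occur.
Control loop down [OR]: Shutdown chain fails=not, Main PLC failed=not, Forward pressure transmitter degraded=not → no input occurs → does not occur.
Block path down [OR]: Rupture disc degraded=not, Vent line unavailable=not, Control loop down=not → no input occurs → does not occur.
Pipeline overpressure [OR]: HIPPS stage fails=not, Block path down=not → no input occurs → does not occur.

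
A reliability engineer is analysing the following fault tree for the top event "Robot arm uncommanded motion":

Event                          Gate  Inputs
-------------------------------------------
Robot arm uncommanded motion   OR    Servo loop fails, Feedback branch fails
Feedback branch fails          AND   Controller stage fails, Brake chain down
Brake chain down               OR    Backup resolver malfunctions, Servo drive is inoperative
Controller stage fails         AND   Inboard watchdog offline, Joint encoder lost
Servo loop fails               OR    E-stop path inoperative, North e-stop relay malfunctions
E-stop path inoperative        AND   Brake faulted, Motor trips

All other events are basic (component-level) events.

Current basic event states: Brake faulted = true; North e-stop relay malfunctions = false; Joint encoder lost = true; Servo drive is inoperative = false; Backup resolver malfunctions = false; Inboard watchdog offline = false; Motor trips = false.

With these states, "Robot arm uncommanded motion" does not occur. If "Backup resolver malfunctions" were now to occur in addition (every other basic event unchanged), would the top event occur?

No

Counterfactual: set "Backup resolver malfunctions" to occurred.
E-stop path inoperative [AND]: Brake faulted=occurs, Motor trips=not → not all inputs occur → does not occur.
Servo loop fails [OR]: E-stop path inoperative=not, North e-stop relay malfunctions=not → no input occurs → does not occur.
Controller stage fails [AND]: Inboard watchdog offline=not, Joint encoder lost=occurs → not all inputs occur → does not occur.
Brake chain down [OR]: Backup resolver malfunctions=occurs, Servo drive is inoperative=not → at least one input occurs → occurs.
Feedback branch fails [AND]: Controller stage fails=not, Brake chain down=occurs → not all inputs occur → does not occur.
Robot arm uncommanded motion [OR]: Servo loop fails=not, Feedback branch fails=not → no input occurs → does not occur.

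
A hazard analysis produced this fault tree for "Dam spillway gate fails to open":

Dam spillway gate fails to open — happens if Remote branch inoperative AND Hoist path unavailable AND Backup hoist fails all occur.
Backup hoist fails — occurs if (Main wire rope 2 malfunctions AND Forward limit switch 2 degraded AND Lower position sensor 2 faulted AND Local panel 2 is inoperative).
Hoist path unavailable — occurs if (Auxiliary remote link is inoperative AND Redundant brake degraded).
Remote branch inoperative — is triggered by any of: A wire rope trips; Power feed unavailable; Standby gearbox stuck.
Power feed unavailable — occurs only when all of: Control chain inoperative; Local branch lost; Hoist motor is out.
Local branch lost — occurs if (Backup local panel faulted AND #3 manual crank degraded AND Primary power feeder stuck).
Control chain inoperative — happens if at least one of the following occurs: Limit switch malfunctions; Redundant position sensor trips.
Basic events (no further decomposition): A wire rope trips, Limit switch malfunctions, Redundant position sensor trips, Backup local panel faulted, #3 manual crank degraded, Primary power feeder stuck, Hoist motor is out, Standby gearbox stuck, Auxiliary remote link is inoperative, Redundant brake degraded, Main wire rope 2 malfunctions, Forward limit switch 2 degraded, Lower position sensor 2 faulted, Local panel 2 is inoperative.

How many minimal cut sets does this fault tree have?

4

Control chain inoperative [OR]: union of children's cut sets → 2 cut set(s).
Local branch lost [AND]: one cut set from each child combined → 1 × 1 × 1 = 1 cut set(s).
Power feed unavailable [AND]: one cut set from each child combined → 2 × 1 × 1 = 2 cut set(s).
Remote branch inoperative [OR]: union of children's cut sets → 4 cut set(s).
Hoist path unavailable [AND]: one cut set from each child combined → 1 × 1 = 1 cut set(s).
Backup hoist fails [AND]: one cut set from each child combined → 1 × 1 × 1 × 1 = 1 cut set(s).
Dam spillway gate fails to open [AND]: one cut set from each child combined → 4 × 1 × 1 = 4 cut set(s).
Minimal cut sets: {A wire rope trips, Auxiliary remote link is inoperative, Forward limit switch 2 degraded, Local panel 2 is inoperative, Lower position sensor 2 faulted, Main wire rope 2 malfunctions, Redundant brake degraded}; {#3 manual crank degraded, Auxiliary remote link is inoperative, Backup local panel faulted, Forward limit switch 2 degraded, Hoist motor is out, Limit switch malfunctions, Local panel 2 is inoperative, Lower position sensor 2 faulted, Main wire rope 2 malfunctions, Primary power feeder stuck, Redundant brake degraded}; {#3 manual crank degraded, Auxiliary remote link is inoperative, Backup local panel faulted, Forward limit switch 2 degraded, Hoist motor is out, Local panel 2 is inoperative, Lower position sensor 2 faulted, Main wire rope 2 malfunctions, Primary power feeder stuck, Redundant brake degraded, Redundant position sensor trips}; {Auxiliary remote link is inoperative, Forward limit switch 2 degraded, Local panel 2 is inoperative, Lower position sensor 2 faulted, Main wire rope 2 malfunctions, Redundant brake degraded, Standby gearbox stuck}.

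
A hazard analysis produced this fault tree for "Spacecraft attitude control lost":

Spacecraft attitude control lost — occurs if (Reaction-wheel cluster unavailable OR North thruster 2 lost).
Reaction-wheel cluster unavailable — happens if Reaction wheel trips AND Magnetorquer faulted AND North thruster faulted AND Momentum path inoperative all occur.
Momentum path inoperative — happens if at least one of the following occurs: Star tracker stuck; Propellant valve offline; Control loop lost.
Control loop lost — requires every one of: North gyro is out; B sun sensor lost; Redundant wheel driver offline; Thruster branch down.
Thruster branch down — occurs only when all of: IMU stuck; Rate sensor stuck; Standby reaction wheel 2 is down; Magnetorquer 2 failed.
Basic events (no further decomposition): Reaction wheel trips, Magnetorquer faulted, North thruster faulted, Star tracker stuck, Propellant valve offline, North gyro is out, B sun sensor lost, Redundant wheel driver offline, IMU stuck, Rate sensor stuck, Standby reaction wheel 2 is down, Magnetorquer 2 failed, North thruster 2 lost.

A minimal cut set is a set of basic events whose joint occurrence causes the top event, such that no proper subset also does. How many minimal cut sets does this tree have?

Thruster branch down [AND]: one cut set from each child combined → 1 × 1 × 1 × 1 = 1 cut set(s).
Control loop lost [AND]: one cut set from each child combined → 1 × 1 × 1 × 1 = 1 cut set(s).
Momentum path inoperative [OR]: union of children's cut sets → 3 cut set(s).
Reaction-wheel cluster unavailable [AND]: one cut set from each child combined → 1 × 1 × 1 × 3 = 3 cut set(s).
Spacecraft attitude control lost [OR]: union of children's cut sets → 4 cut set(s).
Minimal cut sets: {Magnetorquer faulted, North thruster faulted, Reaction wheel trips, Star tracker stuck}; {Magnetorquer faulted, North thruster faulted, Propellant valve offline, Reaction wheel trips}; {B sun sensor lost, IMU stuck, Magnetorquer 2 failed, Magnetorquer faulted, North gyro is out, North thruster faulted, Rate sensor stuck, Reaction wheel trips, Redundant wheel driver offline, Standby reaction wheel 2 is down}; {North thruster 2 lost}.

4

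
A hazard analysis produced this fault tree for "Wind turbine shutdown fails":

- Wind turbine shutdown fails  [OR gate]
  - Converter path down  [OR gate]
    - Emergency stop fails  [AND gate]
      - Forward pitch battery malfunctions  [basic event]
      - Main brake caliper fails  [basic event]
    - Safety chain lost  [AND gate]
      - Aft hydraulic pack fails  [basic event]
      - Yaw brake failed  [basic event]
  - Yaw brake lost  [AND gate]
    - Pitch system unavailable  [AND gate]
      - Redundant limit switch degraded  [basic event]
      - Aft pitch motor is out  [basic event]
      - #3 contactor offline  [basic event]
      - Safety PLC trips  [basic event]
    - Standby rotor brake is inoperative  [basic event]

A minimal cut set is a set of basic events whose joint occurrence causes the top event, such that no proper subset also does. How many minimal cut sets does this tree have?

Emergency stop fails [AND]: one cut set from each child combined → 1 × 1 = 1 cut set(s).
Safety chain lost [AND]: one cut set from each child combined → 1 × 1 = 1 cut set(s).
Converter path down [OR]: union of children's cut sets → 2 cut set(s).
Pitch system unavailable [AND]: one cut set from each child combined → 1 × 1 × 1 × 1 = 1 cut set(s).
Yaw brake lost [AND]: one cut set from each child combined → 1 × 1 = 1 cut set(s).
Wind turbine shutdown fails [OR]: union of children's cut sets → 3 cut set(s).
Minimal cut sets: {Forward pitch battery malfunctions, Main brake caliper fails}; {Aft hydraulic pack fails, Yaw brake failed}; {#3 contactor offline, Aft pitch motor is out, Redundant limit switch degraded, Safety PLC trips, Standby rotor brake is inoperative}.

3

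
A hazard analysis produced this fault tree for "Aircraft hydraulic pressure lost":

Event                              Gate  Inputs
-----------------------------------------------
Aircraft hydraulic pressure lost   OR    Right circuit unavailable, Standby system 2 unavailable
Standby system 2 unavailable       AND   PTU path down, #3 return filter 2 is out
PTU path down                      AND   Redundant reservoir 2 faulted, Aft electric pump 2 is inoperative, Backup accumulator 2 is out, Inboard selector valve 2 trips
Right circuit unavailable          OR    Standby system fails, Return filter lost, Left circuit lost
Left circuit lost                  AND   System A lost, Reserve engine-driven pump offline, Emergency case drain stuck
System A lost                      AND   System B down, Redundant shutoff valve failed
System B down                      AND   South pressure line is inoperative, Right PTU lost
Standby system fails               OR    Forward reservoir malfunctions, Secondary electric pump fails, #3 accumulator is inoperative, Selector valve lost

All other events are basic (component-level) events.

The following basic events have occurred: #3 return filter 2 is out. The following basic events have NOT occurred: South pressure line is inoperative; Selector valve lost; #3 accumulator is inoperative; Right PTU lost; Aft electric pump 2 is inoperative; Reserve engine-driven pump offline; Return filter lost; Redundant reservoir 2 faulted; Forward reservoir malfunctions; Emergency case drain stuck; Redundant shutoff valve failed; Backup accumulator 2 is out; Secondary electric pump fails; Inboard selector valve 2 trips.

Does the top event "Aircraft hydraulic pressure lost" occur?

Standby system fails [OR]: Forward reservoir malfunctions=not, Secondary electric pump fails=not, #3 accumulator is inoperative=not, Selector valve lost=not → no input occurs → does not occur.
System B down [AND]: South pressure line is inoperative=not, Right PTU lost=not → not all inputs occur → does not occur.
System A lost [AND]: System B down=not, Redundant shutoff valve failed=not → not all inputs occur → does not occur.
Left circuit lost [AND]: System A lost=not, Reserve engine-driven pump offline=not, Emergency case drain stuck=not → not all inputs occur → does not occur.
Right circuit unavailable [OR]: Standby system fails=not, Return filter lost=not, Left circuit lost=not → no input occurs → does not occur.
PTU path down [AND]: Redundant reservoir 2 faulted=not, Aft electric pump 2 is inoperative=not, Backup accumulator 2 is out=not, Inboard selector valve 2 trips=not → not all inputs occur → does not occur.
Standby system 2 unavailable [AND]: PTU path down=not, #3 return filter 2 is out=occurs → not all inputs occur → does not occur.
Aircraft hydraulic pressure lost [OR]: Right circuit unavailable=not, Standby system 2 unavailable=not → no input occurs → does not occur.

No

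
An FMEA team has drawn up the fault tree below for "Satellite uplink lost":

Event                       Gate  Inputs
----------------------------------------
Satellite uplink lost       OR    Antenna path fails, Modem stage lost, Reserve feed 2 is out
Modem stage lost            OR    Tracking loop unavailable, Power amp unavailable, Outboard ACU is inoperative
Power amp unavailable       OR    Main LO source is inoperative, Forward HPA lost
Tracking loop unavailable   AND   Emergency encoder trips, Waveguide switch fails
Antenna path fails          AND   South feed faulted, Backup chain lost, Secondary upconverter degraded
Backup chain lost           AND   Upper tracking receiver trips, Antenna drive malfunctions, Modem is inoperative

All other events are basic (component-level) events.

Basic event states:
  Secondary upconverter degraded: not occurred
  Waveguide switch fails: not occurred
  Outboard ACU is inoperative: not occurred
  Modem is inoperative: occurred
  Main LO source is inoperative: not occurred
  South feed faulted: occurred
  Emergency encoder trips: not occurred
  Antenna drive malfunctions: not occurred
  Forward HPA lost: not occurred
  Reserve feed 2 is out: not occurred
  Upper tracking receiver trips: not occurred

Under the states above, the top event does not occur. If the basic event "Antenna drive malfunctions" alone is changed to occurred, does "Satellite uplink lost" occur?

Counterfactual: set "Antenna drive malfunctions" to occurred.
Backup chain lost [AND]: Upper tracking receiver trips=not, Antenna drive malfunctions=occurs, Modem is inoperative=occurs → not all inputs occur → does not occur.
Antenna path fails [AND]: South feed faulted=occurs, Backup chain lost=not, Secondary upconverter degraded=not → not all inputs occur → does not occur.
Tracking loop unavailable [AND]: Emergency encoder trips=not, Waveguide switch fails=not → not all inputs occur → does not occur.
Power amp unavailable [OR]: Main LO source is inoperative=not, Forward HPA lost=not → no input occurs → does not occur.
Modem stage lost [OR]: Tracking loop unavailable=not, Power amp unavailable=not, Outboard ACU is inoperative=not → no input occurs → does not occur.
Satellite uplink lost [OR]: Antenna path fails=not, Modem stage lost=not, Reserve feed 2 is out=not → no input occurs → does not occur.

No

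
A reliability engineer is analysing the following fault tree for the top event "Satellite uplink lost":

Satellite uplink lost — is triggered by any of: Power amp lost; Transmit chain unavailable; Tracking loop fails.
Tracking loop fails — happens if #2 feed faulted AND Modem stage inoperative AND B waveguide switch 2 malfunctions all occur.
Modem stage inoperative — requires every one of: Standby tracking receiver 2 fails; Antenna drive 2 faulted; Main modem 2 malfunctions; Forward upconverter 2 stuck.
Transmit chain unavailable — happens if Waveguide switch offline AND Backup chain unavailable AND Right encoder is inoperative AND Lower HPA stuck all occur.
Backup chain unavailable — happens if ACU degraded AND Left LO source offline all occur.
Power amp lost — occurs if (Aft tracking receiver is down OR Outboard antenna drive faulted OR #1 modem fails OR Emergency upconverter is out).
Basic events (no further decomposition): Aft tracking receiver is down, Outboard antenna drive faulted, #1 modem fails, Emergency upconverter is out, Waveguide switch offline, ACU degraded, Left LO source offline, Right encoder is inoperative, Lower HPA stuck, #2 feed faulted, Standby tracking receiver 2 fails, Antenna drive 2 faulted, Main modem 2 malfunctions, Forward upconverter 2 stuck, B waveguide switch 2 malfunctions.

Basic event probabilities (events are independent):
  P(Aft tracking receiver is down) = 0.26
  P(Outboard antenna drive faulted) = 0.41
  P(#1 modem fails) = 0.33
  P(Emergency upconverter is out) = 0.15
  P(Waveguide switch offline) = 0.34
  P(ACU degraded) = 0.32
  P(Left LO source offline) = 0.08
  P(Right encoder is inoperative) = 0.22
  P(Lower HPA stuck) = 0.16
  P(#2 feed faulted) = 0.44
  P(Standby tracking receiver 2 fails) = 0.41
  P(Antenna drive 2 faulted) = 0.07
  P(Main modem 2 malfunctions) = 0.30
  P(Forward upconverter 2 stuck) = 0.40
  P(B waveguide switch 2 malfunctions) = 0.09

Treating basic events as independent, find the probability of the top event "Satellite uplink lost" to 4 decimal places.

P(Power amp lost) [OR] = 1 − (1−0.26) × (1−0.41) × (1−0.33) × (1−0.15) = 0.751356
P(Backup chain unavailable) [AND] = 0.32 × 0.08 = 0.025600
P(Transmit chain unavailable) [AND] = 0.34 × 0.025600 × 0.22 × 0.16 = 0.000306
P(Modem stage inoperative) [AND] = 0.41 × 0.07 × 0.30 × 0.40 = 0.003444
P(Tracking loop fails) [AND] = 0.44 × 0.003444 × 0.09 = 0.000136
P(Satellite uplink lost) [OR] = 1 − (1−0.751356) × (1−0.000306) × (1−0.000136) = 0.751466
Rounded to 4 decimal places: P(Satellite uplink lost) ≈ 0.7515.

0.7515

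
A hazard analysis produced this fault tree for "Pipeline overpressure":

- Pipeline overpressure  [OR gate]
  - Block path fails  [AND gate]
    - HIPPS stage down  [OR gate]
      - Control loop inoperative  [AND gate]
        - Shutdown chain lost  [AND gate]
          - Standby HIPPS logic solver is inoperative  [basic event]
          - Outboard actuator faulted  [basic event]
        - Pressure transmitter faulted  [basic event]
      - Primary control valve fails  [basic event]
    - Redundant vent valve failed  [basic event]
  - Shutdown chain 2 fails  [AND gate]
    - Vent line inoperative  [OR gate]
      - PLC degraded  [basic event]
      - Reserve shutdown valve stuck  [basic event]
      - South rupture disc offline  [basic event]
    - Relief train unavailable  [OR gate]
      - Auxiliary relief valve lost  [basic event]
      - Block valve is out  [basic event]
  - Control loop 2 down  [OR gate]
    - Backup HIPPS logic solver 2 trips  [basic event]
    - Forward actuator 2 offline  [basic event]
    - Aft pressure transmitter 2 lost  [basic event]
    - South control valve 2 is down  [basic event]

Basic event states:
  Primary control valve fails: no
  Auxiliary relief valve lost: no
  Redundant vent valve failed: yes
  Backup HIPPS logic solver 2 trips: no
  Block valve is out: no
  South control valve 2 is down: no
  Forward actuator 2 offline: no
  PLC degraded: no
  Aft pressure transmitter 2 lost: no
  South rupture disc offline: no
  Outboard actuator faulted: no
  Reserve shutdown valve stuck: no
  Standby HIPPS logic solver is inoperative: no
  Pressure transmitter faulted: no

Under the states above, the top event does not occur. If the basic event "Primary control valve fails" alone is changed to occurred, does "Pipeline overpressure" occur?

Counterfactual: set "Primary control valve fails" to occurred.
Shutdown chain lost [AND]: Standby HIPPS logic solver is inoperative=not, Outboard actuator faulted=not → not all inputs occur → does not occur.
Control loop inoperative [AND]: Shutdown chain lost=not, Pressure transmitter faulted=not → not all inputs occur → does not occur.
HIPPS stage down [OR]: Control loop inoperative=not, Primary control valve fails=occurs → at least one input occurs → occurs.
Block path fails [AND]: HIPPS stage down=occurs, Redundant vent valve failed=occurs → all inputs occur → occurs.
Vent line inoperative [OR]: PLC degraded=not, Reserve shutdown valve stuck=not, South rupture disc offline=not → no input occurs → does not occur.
Relief train unavailable [OR]: Auxiliary relief valve lost=not, Block valve is out=not → no input occurs → does not occur.
Shutdown chain 2 fails [AND]: Vent line inoperative=not, Relief train unavailable=not → not all inputs occur → does not occur.
Control loop 2 down [OR]: Backup HIPPS logic solver 2 trips=not, Forward actuator 2 offline=not, Aft pressure transmitter 2 lost=not, South control valve 2 is down=not → no input occurs → does not occur.
Pipeline overpressure [OR]: Block path fails=occurs, Shutdown chain 2 fails=not, Control loop 2 down=not → at least one input occurs → occurs.

Yes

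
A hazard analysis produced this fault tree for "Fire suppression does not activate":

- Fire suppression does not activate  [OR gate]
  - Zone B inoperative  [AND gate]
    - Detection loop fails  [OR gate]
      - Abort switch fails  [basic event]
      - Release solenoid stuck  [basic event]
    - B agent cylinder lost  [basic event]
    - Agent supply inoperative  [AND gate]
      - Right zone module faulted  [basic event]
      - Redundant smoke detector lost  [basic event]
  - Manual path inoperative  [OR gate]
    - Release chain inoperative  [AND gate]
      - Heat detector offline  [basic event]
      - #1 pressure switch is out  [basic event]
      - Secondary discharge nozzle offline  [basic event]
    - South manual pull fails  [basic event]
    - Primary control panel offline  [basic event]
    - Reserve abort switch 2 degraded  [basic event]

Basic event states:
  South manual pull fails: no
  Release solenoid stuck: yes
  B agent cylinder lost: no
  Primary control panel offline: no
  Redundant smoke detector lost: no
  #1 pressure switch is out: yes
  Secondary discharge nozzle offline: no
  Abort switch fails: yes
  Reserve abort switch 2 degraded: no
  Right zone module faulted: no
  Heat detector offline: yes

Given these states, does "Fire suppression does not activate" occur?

Detection loop fails [OR]: Abort switch fails=occurs, Release solenoid stuck=occurs → at least one input occurs → occurs.
Agent supply inoperative [AND]: Right zone module faulted=not, Redundant smoke detector lost=not → not all inputs occur → does not occur.
Zone B inoperative [AND]: Detection loop fails=occurs, B agent cylinder lost=not, Agent supply inoperative=not → not all inputs occur → does not occur.
Release chain inoperative [AND]: Heat detector offline=occurs, #1 pressure switch is out=occurs, Secondary discharge nozzle offline=not → not all inputs occur → does not occur.
Manual path inoperative [OR]: Release chain inoperative=not, South manual pull fails=not, Primary control panel offline=not, Reserve abort switch 2 degraded=not → no input occurs → does not occur.
Fire suppression does not activate [OR]: Zone B inoperative=not, Manual path inoperative=not → no input occurs → does not occur.

No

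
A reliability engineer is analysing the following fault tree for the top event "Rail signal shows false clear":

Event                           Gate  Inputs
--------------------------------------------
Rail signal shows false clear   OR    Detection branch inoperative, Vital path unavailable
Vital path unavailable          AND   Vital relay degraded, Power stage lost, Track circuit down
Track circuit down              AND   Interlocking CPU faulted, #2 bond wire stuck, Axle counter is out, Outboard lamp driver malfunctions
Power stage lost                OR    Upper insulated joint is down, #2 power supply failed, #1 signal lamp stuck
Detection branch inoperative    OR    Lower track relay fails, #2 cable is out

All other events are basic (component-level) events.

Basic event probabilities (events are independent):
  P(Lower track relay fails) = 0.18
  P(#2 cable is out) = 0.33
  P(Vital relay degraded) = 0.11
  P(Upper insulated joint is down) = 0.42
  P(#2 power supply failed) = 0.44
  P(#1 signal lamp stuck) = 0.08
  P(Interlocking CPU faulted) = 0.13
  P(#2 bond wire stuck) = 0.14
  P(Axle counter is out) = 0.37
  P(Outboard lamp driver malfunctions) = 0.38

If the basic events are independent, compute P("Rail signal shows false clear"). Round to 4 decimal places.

P(Detection branch inoperative) [OR] = 1 − (1−0.18) × (1−0.33) = 0.450600
P(Power stage lost) [OR] = 1 − (1−0.42) × (1−0.44) × (1−0.08) = 0.701184
P(Track circuit down) [AND] = 0.13 × 0.14 × 0.37 × 0.38 = 0.002559
P(Vital path unavailable) [AND] = 0.11 × 0.701184 × 0.002559 = 0.000197
P(Rail signal shows false clear) [OR] = 1 − (1−0.450600) × (1−0.000197) = 0.450708
Rounded to 4 decimal places: P(Rail signal shows false clear) ≈ 0.4507.

0.4507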